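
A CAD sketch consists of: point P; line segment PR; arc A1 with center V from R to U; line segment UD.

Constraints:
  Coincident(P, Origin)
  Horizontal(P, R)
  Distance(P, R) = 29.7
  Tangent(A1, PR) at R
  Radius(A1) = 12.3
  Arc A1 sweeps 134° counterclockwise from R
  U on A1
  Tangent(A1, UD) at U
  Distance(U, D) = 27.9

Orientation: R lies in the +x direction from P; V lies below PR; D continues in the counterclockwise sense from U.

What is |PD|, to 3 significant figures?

57.4

On A1, R sits at bearing 90° from V; a 134° counterclockwise sweep puts U at bearing 224°, so U = V + 12.3·(cos 224°, sin 224°) = (20.9, -20.8). The tangent condition forces VU to be normal to UD, so UD runs along (−sin 224°, cos 224°); with |UD| = 27.9, D = (40.2, -40.9). Then |PD| = |D − P| = 57.4.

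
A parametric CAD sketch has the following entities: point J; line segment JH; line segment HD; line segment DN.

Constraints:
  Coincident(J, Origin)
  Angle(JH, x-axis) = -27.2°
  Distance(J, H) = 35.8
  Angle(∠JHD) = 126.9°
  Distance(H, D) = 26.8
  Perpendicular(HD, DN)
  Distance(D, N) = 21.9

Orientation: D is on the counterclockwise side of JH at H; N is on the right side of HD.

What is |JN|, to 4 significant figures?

69.90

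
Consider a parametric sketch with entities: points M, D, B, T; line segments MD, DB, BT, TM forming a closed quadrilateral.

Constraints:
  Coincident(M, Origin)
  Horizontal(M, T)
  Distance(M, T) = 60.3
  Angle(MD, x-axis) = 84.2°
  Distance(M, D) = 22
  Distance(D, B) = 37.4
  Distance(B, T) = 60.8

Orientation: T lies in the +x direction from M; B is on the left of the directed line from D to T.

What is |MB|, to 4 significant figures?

56.92

M is at the origin; M and T share the same y with |MT| = 60.3 and T in +x, so T = (60.3, 0). MD runs at 84.2° with |MD| = 22.0, so D = (2.223, 21.89). B is determined by |DB| = 37.4 and |BT| = 60.8 together: it lies at the intersection of circle(D, 37.4) and circle(T, 60.8). With |DT| = 62.06, the foot of the radical line on DT is 12.52 from D and the perpendicular offset is √(37.4² − 12.52²) = 35.24. Taking the left-of-DT solution: B = (26.37, 50.45).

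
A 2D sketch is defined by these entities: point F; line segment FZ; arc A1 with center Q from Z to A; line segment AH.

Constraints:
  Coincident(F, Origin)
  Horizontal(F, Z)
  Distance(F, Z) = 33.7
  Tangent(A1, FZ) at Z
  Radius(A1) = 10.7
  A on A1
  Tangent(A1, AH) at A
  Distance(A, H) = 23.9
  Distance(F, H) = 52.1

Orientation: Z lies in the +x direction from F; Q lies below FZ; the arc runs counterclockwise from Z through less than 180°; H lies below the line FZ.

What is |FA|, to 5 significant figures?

29.463

F is at the origin; FZ is horizontal with |FZ| = 33.7 and Z on the +x side, so Z = (33.700, 0.0000). A1 meets FZ tangentially, so QZ is at right angles to FZ, so Q = Z + (0, -10.7) = (33.700, -10.700). Since QA ⟂ AH (tangency), |QH| = √(10.7² + 23.9²) = 26.186 regardless of where A sits on A1. So H lies on both circle(F, 52.1) and circle(Q, 26.186); the below-FZ intersection is H = (37.003, -36.677). A is the foot of the tangent from H: A = (24.564, -16.269).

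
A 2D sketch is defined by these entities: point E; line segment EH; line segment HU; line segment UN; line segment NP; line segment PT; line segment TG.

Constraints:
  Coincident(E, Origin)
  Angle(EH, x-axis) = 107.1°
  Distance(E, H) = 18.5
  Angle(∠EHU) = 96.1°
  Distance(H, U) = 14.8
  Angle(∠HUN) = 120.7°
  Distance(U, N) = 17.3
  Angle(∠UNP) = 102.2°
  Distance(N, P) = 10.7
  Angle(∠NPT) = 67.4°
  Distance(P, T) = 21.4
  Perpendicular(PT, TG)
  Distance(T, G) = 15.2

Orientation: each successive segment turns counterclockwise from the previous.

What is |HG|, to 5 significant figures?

22.849

∠NPT = 67.4° gives PT at 80.700° from the x-axis; with |PT| = 21.4, T = (-13.257, 14.035). The perpendicularity gives TG at right angles to PT, so TG runs at 170.70°; with |TG| = 15.2, G = (-28.257, 16.492). Then |HG| = |G − H| = 22.849.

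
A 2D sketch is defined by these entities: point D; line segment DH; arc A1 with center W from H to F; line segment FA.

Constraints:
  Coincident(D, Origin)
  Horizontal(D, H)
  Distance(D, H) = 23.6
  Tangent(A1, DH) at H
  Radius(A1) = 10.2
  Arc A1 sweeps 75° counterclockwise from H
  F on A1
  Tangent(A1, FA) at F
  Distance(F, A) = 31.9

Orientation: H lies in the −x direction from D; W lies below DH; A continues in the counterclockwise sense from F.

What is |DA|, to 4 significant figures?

56.68

On A1, H sits at bearing 90° from W; a 75° counterclockwise sweep puts F at bearing 165°, so F = W + 10.2·(cos 165°, sin 165°) = (-33.45, -7.560). Since A1 is tangent to FA there, WF ⟂ FA, so FA runs along (−sin 165°, cos 165°); with |FA| = 31.9, A = (-41.71, -38.37). Then |DA| = |A − D| = 56.68.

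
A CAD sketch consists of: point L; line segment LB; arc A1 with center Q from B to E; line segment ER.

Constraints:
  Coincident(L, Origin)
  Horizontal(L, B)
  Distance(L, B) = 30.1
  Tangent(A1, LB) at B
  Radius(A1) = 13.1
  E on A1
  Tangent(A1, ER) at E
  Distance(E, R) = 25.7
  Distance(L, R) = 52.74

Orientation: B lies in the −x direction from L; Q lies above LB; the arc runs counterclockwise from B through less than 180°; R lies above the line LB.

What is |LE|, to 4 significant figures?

27.36

Checks: |QB| = 13.10 ✓; |QE| = 13.10 ✓; ∠(QE, ER) = 90.00° ✓; |ER| = 25.70 ✓; |LR| = 52.74 ✓.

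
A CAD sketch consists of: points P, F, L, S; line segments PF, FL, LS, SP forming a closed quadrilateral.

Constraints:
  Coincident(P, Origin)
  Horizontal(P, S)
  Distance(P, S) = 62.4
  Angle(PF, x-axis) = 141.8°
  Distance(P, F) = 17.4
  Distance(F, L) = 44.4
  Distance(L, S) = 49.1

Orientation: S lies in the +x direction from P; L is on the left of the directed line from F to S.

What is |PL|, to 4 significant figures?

40.85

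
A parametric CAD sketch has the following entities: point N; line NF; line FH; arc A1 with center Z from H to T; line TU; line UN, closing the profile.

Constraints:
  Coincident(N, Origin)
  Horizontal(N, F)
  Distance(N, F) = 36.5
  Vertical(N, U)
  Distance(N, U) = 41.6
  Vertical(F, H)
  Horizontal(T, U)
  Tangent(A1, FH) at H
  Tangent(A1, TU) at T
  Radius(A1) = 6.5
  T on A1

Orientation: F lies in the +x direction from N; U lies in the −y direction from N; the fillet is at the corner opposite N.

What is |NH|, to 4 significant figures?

50.64

N is at the origin; NF is horizontal with |NF| = 36.5 and F on the +x side, so F = (36.50, 0.000). NU is vertical with |NU| = 41.6 and U on the −y side, so U = (0.000, -41.60). The virtual corner opposite N is at (36.50, -41.60). Tangency of A1 to FH means the radius ZH is perpendicular to FH and the tangent condition forces ZT to be normal to TU, with radius 6.5, so the center Z sits 6.5 in from both sides at Z = (30.00, -35.10). That places the tangent points at H = (36.50, -35.10) on FH and T = (30.00, -41.60) on TU. Then |NH| = |H − N| = 50.64.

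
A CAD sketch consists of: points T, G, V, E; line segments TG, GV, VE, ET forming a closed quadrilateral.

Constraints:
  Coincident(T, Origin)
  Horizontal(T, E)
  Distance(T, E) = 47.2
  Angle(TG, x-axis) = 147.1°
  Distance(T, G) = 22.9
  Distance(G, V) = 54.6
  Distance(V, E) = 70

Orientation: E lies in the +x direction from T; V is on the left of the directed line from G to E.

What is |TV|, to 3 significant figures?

59.7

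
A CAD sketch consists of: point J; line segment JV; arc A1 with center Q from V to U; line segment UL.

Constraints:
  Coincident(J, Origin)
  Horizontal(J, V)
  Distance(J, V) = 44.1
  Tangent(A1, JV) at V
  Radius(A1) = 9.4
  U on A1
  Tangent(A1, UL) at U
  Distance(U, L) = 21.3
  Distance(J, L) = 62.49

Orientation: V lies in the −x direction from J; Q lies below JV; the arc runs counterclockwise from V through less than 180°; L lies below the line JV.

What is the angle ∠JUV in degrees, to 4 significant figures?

33.89°

J is at the origin; J and V share the same y with |JV| = 44.1 and V on the −x side, so V = (-44.10, 0.000). Tangency of A1 to JV means the radius QV is perpendicular to JV, so Q = V + (0, -9.4) = (-44.10, -9.400). Since QU ⟂ UL (tangency), |QL| = √(9.4² + 21.3²) = 23.28 regardless of where U sits on A1. So L lies on both circle(J, 62.49) and circle(Q, 23.28); the below-JV intersection is L = (-54.77, -30.10). U is the foot of the tangent from L: U = (-53.48, -8.834).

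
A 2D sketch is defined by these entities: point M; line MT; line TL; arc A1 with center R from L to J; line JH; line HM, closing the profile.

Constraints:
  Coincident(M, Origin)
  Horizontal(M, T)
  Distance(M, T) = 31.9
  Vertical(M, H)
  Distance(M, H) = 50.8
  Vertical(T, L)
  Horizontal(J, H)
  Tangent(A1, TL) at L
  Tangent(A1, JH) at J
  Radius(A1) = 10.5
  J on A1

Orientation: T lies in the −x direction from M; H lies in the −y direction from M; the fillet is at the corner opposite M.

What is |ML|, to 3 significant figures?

51.4

M is at the origin; MT is horizontal with |MT| = 31.9 and T on the −x side, so T = (-31.9, 0.00). M and H share the same x with |MH| = 50.8 and H on the −y side, so H = (0.00, -50.8). The virtual corner opposite M is at (-31.9, -50.8). Tangency of A1 to TL means the radius RL is perpendicular to TL and since A1 is tangent to JH there, RJ ⟂ JH, with radius 10.5, so the center R sits 10.5 in from both sides at R = (-21.4, -40.3). That places the tangent points at L = (-31.9, -40.3) on TL and J = (-21.4, -50.8) on JH. Then |ML| = |L − M| = 51.4.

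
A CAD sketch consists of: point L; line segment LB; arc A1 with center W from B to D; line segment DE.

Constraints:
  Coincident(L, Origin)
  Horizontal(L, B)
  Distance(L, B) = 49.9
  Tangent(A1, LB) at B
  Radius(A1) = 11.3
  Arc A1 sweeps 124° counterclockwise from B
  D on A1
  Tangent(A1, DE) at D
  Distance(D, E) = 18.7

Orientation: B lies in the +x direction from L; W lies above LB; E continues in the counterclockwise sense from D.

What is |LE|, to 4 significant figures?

58.99

L is at the origin; L and B share the same y with |LB| = 49.9 and B on the +x side, so B = (49.90, 0.000). A1 meets LB tangentially, so WB is at right angles to LB, so W = B + (0, 11.3) = (49.90, 11.30). On A1, B sits at bearing -90° from W; a 124° counterclockwise sweep puts D at bearing 34°, so D = W + 11.3·(cos 34°, sin 34°) = (59.27, 17.62). The tangent condition forces WD to be normal to DE, so DE runs along (−sin 34°, cos 34°); with |DE| = 18.7, E = (48.81, 33.12). Then |LE| = |E − L| = 58.99.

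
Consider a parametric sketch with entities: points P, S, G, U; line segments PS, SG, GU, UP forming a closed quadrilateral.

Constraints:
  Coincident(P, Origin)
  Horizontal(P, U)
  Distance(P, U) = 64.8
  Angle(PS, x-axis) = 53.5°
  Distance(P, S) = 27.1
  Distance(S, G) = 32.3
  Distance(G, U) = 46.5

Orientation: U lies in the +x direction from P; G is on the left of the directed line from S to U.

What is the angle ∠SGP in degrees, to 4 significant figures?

8.051°

Checks: |SG| = 32.30 ✓; |GU| = 46.50 ✓.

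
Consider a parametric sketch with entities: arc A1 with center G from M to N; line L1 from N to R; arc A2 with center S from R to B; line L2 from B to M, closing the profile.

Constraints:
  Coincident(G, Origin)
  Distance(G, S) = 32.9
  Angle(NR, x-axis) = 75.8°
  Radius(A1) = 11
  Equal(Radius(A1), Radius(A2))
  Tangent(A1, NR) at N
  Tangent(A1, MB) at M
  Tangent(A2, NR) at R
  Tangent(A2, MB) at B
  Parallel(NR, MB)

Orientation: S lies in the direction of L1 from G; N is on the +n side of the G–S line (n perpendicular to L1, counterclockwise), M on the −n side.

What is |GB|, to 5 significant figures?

34.690

The slot axis is L1's direction at 75.8°, so u = (cos 75.8°, sin 75.8°) = (0.24531, 0.96945) and n = (−sin 75.8°, cos 75.8°) = (-0.96945, 0.24531). G is at the origin and S lies 32.9 along u from G, so S = 32.9·u = (8.0706, 31.895). Tangency of A1 to both parallel lines with radius 11.0 puts N and M at G ± 11.0·n: N = (-10.664, 2.6984), M = (10.664, -2.6984). Equal radii place R and B the same way about S: R = S + 11.0·n = (-2.5933, 34.593), B = S − 11.0·n = (18.735, 29.196). Then |GB| = |B − G| = 34.690.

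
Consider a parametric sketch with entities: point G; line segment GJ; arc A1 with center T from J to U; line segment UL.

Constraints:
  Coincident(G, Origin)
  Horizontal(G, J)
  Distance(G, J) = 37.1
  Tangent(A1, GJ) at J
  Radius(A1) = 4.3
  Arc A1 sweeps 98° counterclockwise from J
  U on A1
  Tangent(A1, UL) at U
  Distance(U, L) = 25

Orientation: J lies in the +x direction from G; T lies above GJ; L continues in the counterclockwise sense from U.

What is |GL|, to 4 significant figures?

48.11

G is at the origin; GJ is horizontal with |GJ| = 37.1 and J on the +x side, so J = (37.10, 0.000). The tangent condition forces TJ to be normal to GJ, so T = J + (0, 4.3) = (37.10, 4.300). On A1, J sits at bearing -90° from T; a 98° counterclockwise sweep puts U at bearing 8°, so U = T + 4.3·(cos 8°, sin 8°) = (41.36, 4.898). Tangency of A1 to UL means the radius TU is perpendicular to UL, so UL runs along (−sin 8°, cos 8°); with |UL| = 25.0, L = (37.88, 29.66). Then |GL| = |L − G| = 48.11.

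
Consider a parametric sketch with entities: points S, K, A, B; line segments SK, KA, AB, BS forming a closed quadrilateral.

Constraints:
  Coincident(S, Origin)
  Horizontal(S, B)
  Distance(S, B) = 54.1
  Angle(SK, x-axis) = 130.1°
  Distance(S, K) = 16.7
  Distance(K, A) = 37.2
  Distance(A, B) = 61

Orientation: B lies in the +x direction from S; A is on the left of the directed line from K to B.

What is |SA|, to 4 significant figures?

44.39

S is at the origin; SB is horizontal with |SB| = 54.1 and B in +x, so B = (54.1, 0). SK runs at 130.1° with |SK| = 16.7, so K = (-10.76, 12.77). A is determined by |KA| = 37.2 and |AB| = 61.0 together: it lies at the intersection of circle(K, 37.2) and circle(B, 61.0). With |KB| = 66.10, the foot of the radical line on KB is 15.37 from K and the perpendicular offset is √(37.2² − 15.37²) = 33.87. Taking the left-of-KB solution: A = (10.87, 43.04).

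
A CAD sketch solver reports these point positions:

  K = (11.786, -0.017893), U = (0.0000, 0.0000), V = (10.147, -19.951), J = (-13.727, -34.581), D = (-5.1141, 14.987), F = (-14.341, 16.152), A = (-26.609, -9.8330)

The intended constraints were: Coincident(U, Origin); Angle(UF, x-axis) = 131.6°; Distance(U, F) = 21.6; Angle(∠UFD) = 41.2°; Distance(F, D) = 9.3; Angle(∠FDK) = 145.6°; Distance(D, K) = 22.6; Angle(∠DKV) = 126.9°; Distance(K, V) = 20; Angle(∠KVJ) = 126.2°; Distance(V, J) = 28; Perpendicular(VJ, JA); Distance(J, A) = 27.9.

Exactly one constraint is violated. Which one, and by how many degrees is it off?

Perpendicular(VJ, JA) — off by 4.00°.

U = (0.00, 0.00) ✓; UF at 131.6° ✓; |UF| = 21.60 ✓; ∠UFD = 41.20° ✓; |FD| = 9.300 ✓; ∠FDK = 145.6° ✓; |DK| = 22.60 ✓; ∠DKV = 126.9° ✓; |KV| = 20.00 ✓; ∠KVJ = 126.2° ✓; |VJ| = 28.00 ✓; ∠(VJ, JA) = 94.00° ✗; |JA| = 27.90 ✓.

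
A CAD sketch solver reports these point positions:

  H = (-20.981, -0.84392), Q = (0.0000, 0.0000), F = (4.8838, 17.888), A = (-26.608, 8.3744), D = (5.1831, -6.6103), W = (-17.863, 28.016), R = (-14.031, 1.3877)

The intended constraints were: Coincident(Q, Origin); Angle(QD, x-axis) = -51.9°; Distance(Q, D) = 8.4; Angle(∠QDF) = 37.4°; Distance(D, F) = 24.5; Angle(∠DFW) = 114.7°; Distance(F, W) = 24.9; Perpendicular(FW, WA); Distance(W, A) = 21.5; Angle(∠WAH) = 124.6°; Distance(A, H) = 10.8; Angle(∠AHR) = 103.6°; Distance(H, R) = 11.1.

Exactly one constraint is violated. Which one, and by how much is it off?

Distance(H, R) = 11.1 — off by 3.80.

Q = (0.00, 0.00) ✓; QD at -51.90° ✓; |QD| = 8.400 ✓; ∠QDF = 37.40° ✓; |DF| = 24.50 ✓; ∠DFW = 114.7° ✓; |FW| = 24.90 ✓; ∠(FW, WA) = 90.00° ✓; |WA| = 21.50 ✓; ∠WAH = 124.6° ✓; |AH| = 10.80 ✓; ∠AHR = 103.6° ✓; |HR| = 7.299 ✗.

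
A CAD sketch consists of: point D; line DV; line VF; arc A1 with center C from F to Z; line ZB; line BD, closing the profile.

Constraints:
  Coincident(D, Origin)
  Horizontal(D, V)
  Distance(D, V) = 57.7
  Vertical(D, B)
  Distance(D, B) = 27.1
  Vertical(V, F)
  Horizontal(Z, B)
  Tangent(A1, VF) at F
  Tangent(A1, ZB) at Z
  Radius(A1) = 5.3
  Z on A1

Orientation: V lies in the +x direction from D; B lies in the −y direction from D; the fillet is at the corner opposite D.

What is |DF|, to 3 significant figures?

61.7

D is at the origin; DV is horizontal with |DV| = 57.7 and V on the +x side, so V = (57.7, 0.00). D and B share the same x with |DB| = 27.1 and B on the −y side, so B = (0.00, -27.1). The virtual corner opposite D is at (57.7, -27.1). The tangent condition forces CF to be normal to VF and A1 meets ZB tangentially, so CZ is at right angles to ZB, with radius 5.3, so the center C sits 5.3 in from both sides at C = (52.4, -21.8). That places the tangent points at F = (57.7, -21.8) on VF and Z = (52.4, -27.1) on ZB. Then |DF| = |F − D| = 61.7.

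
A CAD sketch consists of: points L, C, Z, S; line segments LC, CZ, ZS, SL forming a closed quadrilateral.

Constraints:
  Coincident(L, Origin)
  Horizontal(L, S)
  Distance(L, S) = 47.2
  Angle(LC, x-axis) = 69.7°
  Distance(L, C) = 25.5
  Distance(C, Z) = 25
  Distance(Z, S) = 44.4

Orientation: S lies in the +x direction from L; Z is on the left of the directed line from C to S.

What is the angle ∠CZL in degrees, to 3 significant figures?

14.9°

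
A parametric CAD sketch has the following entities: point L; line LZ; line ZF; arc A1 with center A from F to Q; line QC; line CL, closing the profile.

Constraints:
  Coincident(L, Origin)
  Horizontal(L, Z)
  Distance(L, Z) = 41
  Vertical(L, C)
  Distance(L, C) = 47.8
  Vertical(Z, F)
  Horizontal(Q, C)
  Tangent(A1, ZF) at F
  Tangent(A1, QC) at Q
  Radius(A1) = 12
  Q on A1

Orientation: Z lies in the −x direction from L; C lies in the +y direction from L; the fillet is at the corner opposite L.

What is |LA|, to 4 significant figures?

46.07

L is at the origin; L and Z share the same y with |LZ| = 41.0 and Z on the −x side, so Z = (-41.00, 0.000). L and C share the same x with |LC| = 47.8 and C on the +y side, so C = (0.000, 47.80). The virtual corner opposite L is at (-41.00, 47.80). Tangency of A1 to ZF means the radius AF is perpendicular to ZF and the tangent condition forces AQ to be normal to QC, with radius 12.0, so the center A sits 12.0 in from both sides at A = (-29.00, 35.80). Then |LA| = |A − L| = 46.07.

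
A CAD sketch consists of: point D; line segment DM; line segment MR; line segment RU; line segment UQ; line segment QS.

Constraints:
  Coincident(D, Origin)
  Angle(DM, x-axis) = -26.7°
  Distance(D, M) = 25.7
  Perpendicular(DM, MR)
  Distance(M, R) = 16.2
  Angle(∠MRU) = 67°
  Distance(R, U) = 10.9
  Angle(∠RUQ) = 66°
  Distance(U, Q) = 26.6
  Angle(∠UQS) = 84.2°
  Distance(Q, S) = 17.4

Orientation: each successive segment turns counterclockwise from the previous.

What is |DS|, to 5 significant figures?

46.279

D is at the origin; DM runs at -26.7° with length 25.7, so M = (22.960, -11.547). DM is perpendicular to MR, so MR runs at 63.300°; with |MR| = 16.2, R = (30.239, 2.9251). ∠MRU = 67.0° gives RU at 176.30° from the x-axis; with |RU| = 10.9, U = (19.361, 3.6285). ∠RUQ = 66.0° gives UQ at -69.700° from the x-axis; with |UQ| = 26.6, Q = (28.590, -21.319). ∠UQS = 84.2° gives QS at 26.100° from the x-axis; with |QS| = 17.4, S = (44.216, -13.664). Then |DS| = |S − D| = 46.279.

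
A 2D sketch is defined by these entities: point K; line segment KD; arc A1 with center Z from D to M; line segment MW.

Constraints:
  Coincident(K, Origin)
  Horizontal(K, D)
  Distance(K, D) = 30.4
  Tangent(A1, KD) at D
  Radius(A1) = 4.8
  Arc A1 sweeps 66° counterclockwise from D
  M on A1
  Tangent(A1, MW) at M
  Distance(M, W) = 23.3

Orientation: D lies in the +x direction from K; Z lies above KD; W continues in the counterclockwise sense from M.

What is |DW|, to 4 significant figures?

27.83

On A1, D sits at bearing -90° from Z; a 66° counterclockwise sweep puts M at bearing -24°, so M = Z + 4.8·(cos -24°, sin -24°) = (34.79, 2.848). Tangency of A1 to MW means the radius ZM is perpendicular to MW, so MW runs along (−sin -24°, cos -24°); with |MW| = 23.3, W = (44.26, 24.13). Then |DW| = |W − D| = 27.83.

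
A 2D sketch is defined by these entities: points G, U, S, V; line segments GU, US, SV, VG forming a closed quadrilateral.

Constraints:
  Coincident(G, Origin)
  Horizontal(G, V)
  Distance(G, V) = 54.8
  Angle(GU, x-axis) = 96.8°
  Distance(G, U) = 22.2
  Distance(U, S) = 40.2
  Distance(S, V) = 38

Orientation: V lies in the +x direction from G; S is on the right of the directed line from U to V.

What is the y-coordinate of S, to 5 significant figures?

-12.003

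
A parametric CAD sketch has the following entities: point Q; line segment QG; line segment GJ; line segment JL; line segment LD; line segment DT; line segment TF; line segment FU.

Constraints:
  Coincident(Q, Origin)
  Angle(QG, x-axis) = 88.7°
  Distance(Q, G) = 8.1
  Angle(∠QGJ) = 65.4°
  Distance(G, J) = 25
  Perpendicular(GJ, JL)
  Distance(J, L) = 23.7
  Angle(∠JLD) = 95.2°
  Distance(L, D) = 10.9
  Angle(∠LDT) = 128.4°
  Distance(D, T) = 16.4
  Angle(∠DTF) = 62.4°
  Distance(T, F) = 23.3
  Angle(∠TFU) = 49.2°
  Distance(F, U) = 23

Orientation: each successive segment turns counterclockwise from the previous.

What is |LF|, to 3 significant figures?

17.3

Q is at the origin; QG runs at 88.7° with length 8.1, so G = (0.184, 8.10). ∠QGJ = 65.4° gives GJ at -157° from the x-axis; with |GJ| = 25.0, J = (-22.8, -1.79). The perpendicularity gives JL at right angles to GJ, so JL runs at -66.7°; with |JL| = 23.7, L = (-13.4, -23.6). ∠JLD = 95.2° gives LD at 18.1° from the x-axis; with |LD| = 10.9, D = (-3.04, -20.2). ∠LDT = 128.4° gives DT at 69.7° from the x-axis; with |DT| = 16.4, T = (2.65, -4.79). ∠DTF = 62.4° gives TF at -173° from the x-axis; with |TF| = 23.3, F = (-20.5, -7.75). Then |LF| = |F − L| = 17.3.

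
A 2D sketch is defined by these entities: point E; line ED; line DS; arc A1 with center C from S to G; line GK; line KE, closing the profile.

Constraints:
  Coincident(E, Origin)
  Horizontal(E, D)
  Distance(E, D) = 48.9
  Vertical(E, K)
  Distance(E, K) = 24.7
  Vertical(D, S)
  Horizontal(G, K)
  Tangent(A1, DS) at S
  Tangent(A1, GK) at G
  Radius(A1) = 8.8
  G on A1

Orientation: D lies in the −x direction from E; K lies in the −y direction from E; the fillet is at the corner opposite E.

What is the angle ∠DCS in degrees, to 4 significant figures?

61.04°

The virtual corner opposite E is at (-48.90, -24.70). A1 meets DS tangentially, so CS is at right angles to DS and since A1 is tangent to GK there, CG ⟂ GK, with radius 8.8, so the center C sits 8.8 in from both sides at C = (-40.10, -15.90). That places the tangent points at S = (-48.90, -15.90) on DS and G = (-40.10, -24.70) on GK. Then cos ∠DCS = CD·CS / (|CD||CS|), giving 61.04°.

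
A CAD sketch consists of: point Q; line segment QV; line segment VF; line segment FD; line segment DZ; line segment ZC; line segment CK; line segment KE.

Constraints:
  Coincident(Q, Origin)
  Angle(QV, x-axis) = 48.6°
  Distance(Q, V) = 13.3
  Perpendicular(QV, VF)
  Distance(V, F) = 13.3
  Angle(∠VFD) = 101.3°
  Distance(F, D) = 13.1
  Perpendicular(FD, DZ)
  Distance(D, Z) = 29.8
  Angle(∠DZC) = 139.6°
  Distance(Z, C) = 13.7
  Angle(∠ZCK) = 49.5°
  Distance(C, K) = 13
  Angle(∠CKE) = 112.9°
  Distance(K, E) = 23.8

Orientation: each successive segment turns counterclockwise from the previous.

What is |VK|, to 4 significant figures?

15.13

∠DZC = 139.6° gives ZC at -12.30° from the x-axis; with |ZC| = 13.7, C = (19.84, -15.79). ∠ZCK = 49.5° gives CK at 118.2° from the x-axis; with |CK| = 13.0, K = (13.70, -4.333). Then |VK| = |K − V| = 15.13.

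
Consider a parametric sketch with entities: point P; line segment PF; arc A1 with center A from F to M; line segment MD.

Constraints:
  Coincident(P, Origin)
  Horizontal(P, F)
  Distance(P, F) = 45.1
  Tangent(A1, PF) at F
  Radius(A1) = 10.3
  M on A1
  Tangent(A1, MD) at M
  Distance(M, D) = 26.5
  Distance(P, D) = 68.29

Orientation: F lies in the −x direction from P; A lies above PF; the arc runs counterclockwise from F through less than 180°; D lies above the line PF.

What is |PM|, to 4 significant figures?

42.40

Checks: |PF| = 45.10 ✓; |AM| = 10.30 ✓; ∠(AM, MD) = 90.00° ✓; |MD| = 26.50 ✓; |PD| = 68.29 ✓.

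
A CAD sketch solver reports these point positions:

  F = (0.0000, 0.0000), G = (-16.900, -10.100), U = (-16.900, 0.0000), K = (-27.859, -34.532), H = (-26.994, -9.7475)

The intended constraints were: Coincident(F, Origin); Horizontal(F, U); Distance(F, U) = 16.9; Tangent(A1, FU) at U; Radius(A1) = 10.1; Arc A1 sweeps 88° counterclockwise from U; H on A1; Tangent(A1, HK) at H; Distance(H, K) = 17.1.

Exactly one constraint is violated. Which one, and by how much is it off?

Distance(H, K) = 17.1 — off by 7.70.

F = (0.00, 0.00) ✓; F.y = 0.00, U.y = 0.00 ✓; |FU| = 16.90 ✓; ∠(GU, UF) = 90.00° ✓; |GU| = 10.10 ✓; bearing(G→H) − bearing(G→U) = 88.00° ✓; |GH| = 10.10 ✓; ∠(GH, HK) = 90.00° ✓; |HK| = 24.80 ✗.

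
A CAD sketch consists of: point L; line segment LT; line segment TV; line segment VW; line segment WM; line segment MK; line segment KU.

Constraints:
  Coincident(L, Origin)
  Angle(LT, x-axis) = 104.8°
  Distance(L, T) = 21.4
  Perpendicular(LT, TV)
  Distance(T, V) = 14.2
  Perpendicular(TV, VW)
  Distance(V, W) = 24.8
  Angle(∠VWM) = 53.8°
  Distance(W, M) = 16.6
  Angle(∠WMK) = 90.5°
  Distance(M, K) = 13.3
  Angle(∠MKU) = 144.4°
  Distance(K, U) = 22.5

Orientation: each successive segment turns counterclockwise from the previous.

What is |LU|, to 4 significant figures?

38.59

L is at the origin; LT runs at 104.8° with length 21.4, so T = (-5.467, 20.69). The perpendicularity gives TV at right angles to LT, so TV runs at -165.2°; with |TV| = 14.2, V = (-19.20, 17.06). TV ⟂ VW, so VW runs at -75.20°; with |VW| = 24.8, W = (-12.86, -6.915). ∠VWM = 53.8° gives WM at 51.00° from the x-axis; with |WM| = 16.6, M = (-2.414, 5.986). ∠WMK = 90.5° gives MK at 140.5° from the x-axis; with |MK| = 13.3, K = (-12.68, 14.45). ∠MKU = 144.4° gives KU at 176.1° from the x-axis; with |KU| = 22.5, U = (-35.12, 15.98). Then |LU| = |U − L| = 38.59.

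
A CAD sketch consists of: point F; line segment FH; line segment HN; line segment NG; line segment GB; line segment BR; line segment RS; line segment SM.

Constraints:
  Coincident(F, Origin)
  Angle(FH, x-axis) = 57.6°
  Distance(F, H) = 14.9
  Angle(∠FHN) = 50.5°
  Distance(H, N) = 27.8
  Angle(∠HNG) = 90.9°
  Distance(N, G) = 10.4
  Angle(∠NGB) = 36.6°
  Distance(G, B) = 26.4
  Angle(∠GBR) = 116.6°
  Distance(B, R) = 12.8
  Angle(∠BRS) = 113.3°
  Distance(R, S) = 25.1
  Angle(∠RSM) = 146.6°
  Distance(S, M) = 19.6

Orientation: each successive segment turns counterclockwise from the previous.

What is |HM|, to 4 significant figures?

59.17

F is at the origin; FH runs at 57.6° with length 14.9, so H = (7.984, 12.58). ∠FHN = 50.5° gives HN at -172.9° from the x-axis; with |HN| = 27.8, N = (-19.60, 9.144). ∠HNG = 90.9° gives NG at -83.80° from the x-axis; with |NG| = 10.4, G = (-18.48, -1.195). ∠NGB = 36.6° gives GB at 59.60° from the x-axis; with |GB| = 26.4, B = (-5.121, 21.58). ∠GBR = 116.6° gives BR at 123.0° from the x-axis; with |BR| = 12.8, R = (-12.09, 32.31). ∠BRS = 113.3° gives RS at -170.3° from the x-axis; with |RS| = 25.1, S = (-36.83, 28.08). ∠RSM = 146.6° gives SM at -136.9° from the x-axis; with |SM| = 19.6, M = (-51.14, 14.69). Then |HM| = |M − H| = 59.17.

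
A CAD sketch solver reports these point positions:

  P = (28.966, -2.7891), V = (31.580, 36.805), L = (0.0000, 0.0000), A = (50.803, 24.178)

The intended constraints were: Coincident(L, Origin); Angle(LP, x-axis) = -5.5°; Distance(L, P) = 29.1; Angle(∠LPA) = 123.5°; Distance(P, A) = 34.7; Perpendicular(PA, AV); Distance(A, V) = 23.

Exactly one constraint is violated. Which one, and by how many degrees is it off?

Perpendicular(PA, AV) — off by 5.70°.

L = (0.00, 0.00) ✓; LP at -5.500° ✓; |LP| = 29.10 ✓; ∠LPA = 123.5° ✓; |PA| = 34.70 ✓; ∠(PA, AV) = 95.70° ✗; |AV| = 23.00 ✓.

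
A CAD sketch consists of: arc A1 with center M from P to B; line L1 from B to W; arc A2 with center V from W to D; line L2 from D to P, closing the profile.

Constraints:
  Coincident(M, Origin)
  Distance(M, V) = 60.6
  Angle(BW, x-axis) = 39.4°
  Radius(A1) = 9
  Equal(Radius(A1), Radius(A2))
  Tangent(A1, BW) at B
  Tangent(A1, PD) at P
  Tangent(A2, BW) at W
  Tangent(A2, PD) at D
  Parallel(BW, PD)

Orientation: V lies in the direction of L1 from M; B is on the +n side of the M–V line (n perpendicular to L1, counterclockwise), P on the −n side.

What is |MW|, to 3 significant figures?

61.3

Tangency of A1 to both parallel lines with radius 9.0 puts B and P at M ± 9.0·n: B = (-5.71, 6.95), P = (5.71, -6.95). Equal radii place W and D the same way about V: W = V + 9.0·n = (41.1, 45.4), D = V − 9.0·n = (52.5, 31.5). Then |MW| = |W − M| = 61.3.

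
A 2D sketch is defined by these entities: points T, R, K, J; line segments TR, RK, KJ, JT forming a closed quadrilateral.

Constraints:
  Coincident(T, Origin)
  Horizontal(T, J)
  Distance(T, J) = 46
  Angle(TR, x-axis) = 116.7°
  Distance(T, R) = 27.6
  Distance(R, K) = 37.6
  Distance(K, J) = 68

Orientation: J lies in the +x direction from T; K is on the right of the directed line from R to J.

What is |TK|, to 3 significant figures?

24.1

Checks: |RK| = 37.60 ✓; |KJ| = 68.00 ✓.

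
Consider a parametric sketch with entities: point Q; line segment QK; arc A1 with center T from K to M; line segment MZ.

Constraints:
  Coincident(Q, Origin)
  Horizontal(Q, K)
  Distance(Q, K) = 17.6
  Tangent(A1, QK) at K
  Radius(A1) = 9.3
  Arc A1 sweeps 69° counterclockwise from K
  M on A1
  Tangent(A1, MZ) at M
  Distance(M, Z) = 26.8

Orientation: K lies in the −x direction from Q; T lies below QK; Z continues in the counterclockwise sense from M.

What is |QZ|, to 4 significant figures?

47.41

Q is at the origin; Q and K share the same y with |QK| = 17.6 and K on the −x side, so K = (-17.60, 0.000). A1 meets QK tangentially, so TK is at right angles to QK, so T = K + (0, -9.3) = (-17.60, -9.300). On A1, K sits at bearing 90° from T; a 69° counterclockwise sweep puts M at bearing 159°, so M = T + 9.3·(cos 159°, sin 159°) = (-26.28, -5.967). The tangent condition forces TM to be normal to MZ, so MZ runs along (−sin 159°, cos 159°); with |MZ| = 26.8, Z = (-35.89, -30.99). Then |QZ| = |Z − Q| = 47.41.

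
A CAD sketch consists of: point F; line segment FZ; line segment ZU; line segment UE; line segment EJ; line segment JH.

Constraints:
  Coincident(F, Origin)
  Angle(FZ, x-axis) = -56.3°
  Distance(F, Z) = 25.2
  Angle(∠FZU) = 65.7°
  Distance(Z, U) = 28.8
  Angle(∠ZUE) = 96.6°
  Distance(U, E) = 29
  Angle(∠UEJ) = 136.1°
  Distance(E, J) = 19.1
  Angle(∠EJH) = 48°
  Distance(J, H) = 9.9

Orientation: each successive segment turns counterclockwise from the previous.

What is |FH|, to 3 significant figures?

14.1

∠UEJ = 136.1° gives EJ at -175° from the x-axis; with |EJ| = 19.1, J = (-12.4, 19.8). ∠EJH = 48.0° gives JH at -42.7° from the x-axis; with |JH| = 9.9, H = (-5.16, 13.1). Then |FH| = |H − F| = 14.1.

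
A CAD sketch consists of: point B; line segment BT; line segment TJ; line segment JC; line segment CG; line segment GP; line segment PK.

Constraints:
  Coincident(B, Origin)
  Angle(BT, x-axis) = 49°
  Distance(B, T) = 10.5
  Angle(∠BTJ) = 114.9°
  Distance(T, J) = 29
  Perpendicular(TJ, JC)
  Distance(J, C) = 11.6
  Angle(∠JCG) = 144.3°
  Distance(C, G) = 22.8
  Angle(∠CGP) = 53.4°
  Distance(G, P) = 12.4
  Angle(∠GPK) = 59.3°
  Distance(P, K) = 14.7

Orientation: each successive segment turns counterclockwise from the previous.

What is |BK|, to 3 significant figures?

33.0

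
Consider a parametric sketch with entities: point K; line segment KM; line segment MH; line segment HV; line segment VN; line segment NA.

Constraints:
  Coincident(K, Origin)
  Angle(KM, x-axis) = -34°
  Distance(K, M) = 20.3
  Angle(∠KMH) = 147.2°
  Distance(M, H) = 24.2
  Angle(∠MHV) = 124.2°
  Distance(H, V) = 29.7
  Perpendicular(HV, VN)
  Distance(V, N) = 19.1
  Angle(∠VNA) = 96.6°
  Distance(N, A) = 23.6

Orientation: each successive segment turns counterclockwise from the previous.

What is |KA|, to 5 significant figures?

27.504

K is at the origin; KM runs at -34.0° with length 20.3, so M = (16.829, -11.352). ∠KMH = 147.2° gives MH at -1.2000° from the x-axis; with |MH| = 24.2, H = (41.024, -11.858). ∠MHV = 124.2° gives HV at 54.600° from the x-axis; with |HV| = 29.7, V = (58.229, 12.351). HV is perpendicular to VN, so VN runs at 144.60°; with |VN| = 19.1, N = (42.660, 23.415). ∠VNA = 96.6° gives NA at -132.00° from the x-axis; with |NA| = 23.6, A = (26.868, 5.8769). Then |KA| = |A − K| = 27.504.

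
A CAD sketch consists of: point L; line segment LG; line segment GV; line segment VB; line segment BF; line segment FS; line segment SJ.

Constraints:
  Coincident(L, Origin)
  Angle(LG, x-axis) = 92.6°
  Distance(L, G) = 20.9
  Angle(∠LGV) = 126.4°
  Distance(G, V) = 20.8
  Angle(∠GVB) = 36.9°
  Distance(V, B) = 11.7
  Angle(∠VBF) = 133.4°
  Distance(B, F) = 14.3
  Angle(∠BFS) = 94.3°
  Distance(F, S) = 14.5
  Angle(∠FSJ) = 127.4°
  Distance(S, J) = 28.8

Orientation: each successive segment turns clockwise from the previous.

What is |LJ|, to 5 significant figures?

54.945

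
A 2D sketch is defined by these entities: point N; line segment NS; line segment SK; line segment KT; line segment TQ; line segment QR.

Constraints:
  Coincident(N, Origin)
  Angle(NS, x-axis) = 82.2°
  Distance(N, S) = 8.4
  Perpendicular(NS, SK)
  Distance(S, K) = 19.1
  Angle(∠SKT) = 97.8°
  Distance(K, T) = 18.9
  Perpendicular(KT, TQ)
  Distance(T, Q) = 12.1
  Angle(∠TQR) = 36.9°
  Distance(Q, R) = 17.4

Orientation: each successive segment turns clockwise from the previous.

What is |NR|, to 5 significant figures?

22.047

N is at the origin; NS runs at 82.2° with length 8.4, so S = (1.1400, 8.3223). NS ⟂ SK, so SK runs at -7.8000°; with |SK| = 19.1, K = (20.063, 5.7301). ∠SKT = 97.8° gives KT at -90.000° from the x-axis; with |KT| = 18.9, T = (20.063, -13.170). KT is perpendicular to TQ, so TQ runs at -180.00°; with |TQ| = 12.1, Q = (7.9633, -13.170). ∠TQR = 36.9° gives QR at 36.900° from the x-axis; with |QR| = 17.4, R = (21.878, -2.7226). Then |NR| = |R − N| = 22.047.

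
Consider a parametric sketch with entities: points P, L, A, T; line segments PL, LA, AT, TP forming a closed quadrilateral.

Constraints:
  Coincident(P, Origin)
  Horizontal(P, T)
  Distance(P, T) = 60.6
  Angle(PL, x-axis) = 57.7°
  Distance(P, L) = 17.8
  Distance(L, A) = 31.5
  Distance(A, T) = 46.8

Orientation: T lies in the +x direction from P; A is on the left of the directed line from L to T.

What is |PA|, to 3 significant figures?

49.0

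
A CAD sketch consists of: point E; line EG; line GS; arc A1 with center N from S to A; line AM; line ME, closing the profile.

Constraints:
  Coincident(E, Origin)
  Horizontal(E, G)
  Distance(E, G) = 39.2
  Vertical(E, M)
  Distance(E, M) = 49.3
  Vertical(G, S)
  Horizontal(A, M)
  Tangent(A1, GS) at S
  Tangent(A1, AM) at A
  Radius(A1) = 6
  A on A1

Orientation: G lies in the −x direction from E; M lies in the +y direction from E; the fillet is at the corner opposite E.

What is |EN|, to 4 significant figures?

54.56

E is at the origin; EG is horizontal with |EG| = 39.2 and G on the −x side, so G = (-39.20, 0.000). E and M share the same x with |EM| = 49.3 and M on the +y side, so M = (0.000, 49.30). The virtual corner opposite E is at (-39.20, 49.30). A1 meets GS tangentially, so NS is at right angles to GS and the tangent condition forces NA to be normal to AM, with radius 6.0, so the center N sits 6.0 in from both sides at N = (-33.20, 43.30). Then |EN| = |N − E| = 54.56.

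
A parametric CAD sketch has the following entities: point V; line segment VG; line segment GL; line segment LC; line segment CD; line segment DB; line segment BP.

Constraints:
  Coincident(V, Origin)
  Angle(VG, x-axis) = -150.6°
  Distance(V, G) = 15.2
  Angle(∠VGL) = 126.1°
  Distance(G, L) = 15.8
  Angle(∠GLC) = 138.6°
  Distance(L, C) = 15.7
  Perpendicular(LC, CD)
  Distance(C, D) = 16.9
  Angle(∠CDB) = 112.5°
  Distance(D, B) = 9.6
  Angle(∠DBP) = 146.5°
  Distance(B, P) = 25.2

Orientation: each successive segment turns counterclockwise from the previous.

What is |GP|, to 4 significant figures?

8.058

V is at the origin; VG runs at -150.6° with length 15.2, so G = (-13.24, -7.462). ∠VGL = 126.1° gives GL at -96.70° from the x-axis; with |GL| = 15.8, L = (-15.09, -23.15). ∠GLC = 138.6° gives LC at -55.30° from the x-axis; with |LC| = 15.7, C = (-6.148, -36.06). LC ⟂ CD, so CD runs at 34.70°; with |CD| = 16.9, D = (7.746, -26.44). ∠CDB = 112.5° gives DB at 102.2° from the x-axis; with |DB| = 9.6, B = (5.717, -17.06). ∠DBP = 146.5° gives BP at 135.7° from the x-axis; with |BP| = 25.2, P = (-12.32, 0.5426). Then |GP| = |P − G| = 8.058.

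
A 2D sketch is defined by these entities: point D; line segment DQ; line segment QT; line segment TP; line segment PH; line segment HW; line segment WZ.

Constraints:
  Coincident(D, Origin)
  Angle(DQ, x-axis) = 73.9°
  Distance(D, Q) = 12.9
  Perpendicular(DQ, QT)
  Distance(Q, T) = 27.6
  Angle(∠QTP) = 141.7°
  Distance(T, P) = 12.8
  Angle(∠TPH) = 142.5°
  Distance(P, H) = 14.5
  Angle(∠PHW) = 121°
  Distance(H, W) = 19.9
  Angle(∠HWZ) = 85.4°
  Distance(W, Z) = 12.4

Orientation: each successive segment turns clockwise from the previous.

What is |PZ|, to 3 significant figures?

26.4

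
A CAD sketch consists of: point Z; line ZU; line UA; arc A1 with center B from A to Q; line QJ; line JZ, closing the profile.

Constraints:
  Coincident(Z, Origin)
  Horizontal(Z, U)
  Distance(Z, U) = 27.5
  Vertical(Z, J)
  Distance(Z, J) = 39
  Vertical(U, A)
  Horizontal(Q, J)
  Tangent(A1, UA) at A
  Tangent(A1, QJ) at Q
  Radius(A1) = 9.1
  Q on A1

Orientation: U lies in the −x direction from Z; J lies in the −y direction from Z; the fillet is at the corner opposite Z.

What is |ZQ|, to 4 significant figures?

43.12

Z is at the origin; ZU is horizontal with |ZU| = 27.5 and U on the −x side, so U = (-27.50, 0.000). ZJ is vertical with |ZJ| = 39.0 and J on the −y side, so J = (0.000, -39.00). The virtual corner opposite Z is at (-27.50, -39.00). A1 meets UA tangentially, so BA is at right angles to UA and the tangent condition forces BQ to be normal to QJ, with radius 9.1, so the center B sits 9.1 in from both sides at B = (-18.40, -29.90). That places the tangent points at A = (-27.50, -29.90) on UA and Q = (-18.40, -39.00) on QJ. Then |ZQ| = |Q − Z| = 43.12.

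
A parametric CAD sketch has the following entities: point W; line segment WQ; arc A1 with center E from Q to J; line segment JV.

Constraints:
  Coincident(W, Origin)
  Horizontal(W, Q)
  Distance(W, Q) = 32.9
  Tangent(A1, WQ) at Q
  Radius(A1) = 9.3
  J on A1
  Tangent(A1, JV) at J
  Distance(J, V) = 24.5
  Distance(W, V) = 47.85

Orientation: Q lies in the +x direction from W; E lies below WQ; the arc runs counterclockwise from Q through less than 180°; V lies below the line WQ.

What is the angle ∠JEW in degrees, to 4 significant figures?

34.80°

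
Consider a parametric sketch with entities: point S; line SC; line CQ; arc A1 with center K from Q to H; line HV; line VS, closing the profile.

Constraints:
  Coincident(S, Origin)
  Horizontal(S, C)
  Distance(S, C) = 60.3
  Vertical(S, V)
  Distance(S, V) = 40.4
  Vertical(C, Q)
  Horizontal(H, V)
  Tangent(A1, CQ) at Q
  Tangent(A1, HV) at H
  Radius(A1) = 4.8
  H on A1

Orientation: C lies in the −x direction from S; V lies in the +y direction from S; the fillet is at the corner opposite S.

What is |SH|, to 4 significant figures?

68.65

S is at the origin; SC is horizontal with |SC| = 60.3 and C on the −x side, so C = (-60.30, 0.000). SV is vertical with |SV| = 40.4 and V on the +y side, so V = (0.000, 40.40). The virtual corner opposite S is at (-60.30, 40.40). Since A1 is tangent to CQ there, KQ ⟂ CQ and the tangent condition forces KH to be normal to HV, with radius 4.8, so the center K sits 4.8 in from both sides at K = (-55.50, 35.60). That places the tangent points at Q = (-60.30, 35.60) on CQ and H = (-55.50, 40.40) on HV. Then |SH| = |H − S| = 68.65.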